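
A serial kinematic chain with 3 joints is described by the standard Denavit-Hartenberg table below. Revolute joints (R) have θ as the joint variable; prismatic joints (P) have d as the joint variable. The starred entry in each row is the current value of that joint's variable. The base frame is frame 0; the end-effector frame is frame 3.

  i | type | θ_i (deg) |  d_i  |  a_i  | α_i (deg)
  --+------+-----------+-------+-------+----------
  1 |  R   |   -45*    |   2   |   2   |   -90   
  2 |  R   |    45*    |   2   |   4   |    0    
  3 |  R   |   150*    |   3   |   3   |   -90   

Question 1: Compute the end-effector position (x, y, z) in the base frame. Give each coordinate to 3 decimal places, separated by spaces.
4.901 2.170 -0.052

after link 1: o_1 = (1.4142, -1.4142, 2.0000)
after link 2: o_2 = (4.8284, -2.0000, -0.8284)
after link 3: o_3 = (4.9007, 2.1704, -0.0520)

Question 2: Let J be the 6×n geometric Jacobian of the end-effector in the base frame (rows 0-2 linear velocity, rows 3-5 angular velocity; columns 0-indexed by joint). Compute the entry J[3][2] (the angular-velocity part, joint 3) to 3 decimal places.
0.707

axis z_2 = (0.7071,0.7071,0.0000); lever o_n−o_2 = (0.0723,4.1704,0.7765)
cross product → J_v[:, 2] = (0.5490,-0.5490,2.8978)
J_ω[:, 2] = z_2
entry J[3][2] = 0.7071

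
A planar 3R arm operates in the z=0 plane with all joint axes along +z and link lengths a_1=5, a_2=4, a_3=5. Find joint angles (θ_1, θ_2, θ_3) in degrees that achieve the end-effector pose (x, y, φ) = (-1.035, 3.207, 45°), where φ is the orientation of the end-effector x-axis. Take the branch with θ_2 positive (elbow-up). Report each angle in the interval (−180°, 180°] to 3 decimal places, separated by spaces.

wrist centre = target − a_3·(cos φ, sin φ) = (-4.5705, -0.3285)
cos θ_2 = (20.9977−5²−4²)/(2·5·4) = -0.5001; θ_2 = 120.0038° (elbow-up)
β = atan2(-0.3285,-4.5705) = -175.8886°; ψ = atan2(3.4640,2.9998) = 49.1077°
θ_1 = β − ψ = -224.9963°
θ_3 = φ − θ_1 − θ_2 = 149.9925° (wrapped to (-180°,180°])

135.004 120.004 149.993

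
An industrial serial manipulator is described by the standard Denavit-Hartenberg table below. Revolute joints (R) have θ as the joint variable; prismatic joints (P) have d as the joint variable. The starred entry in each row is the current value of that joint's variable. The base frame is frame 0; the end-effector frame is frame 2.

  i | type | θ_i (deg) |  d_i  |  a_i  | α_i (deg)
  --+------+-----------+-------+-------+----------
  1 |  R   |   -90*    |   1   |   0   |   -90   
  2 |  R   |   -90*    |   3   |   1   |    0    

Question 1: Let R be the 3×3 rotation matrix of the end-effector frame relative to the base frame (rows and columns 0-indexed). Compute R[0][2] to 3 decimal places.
1.000

End-effector z-axis (col 2 of R) = (1.0000,0.0000,0.0000)
R[0][2] = 1.0000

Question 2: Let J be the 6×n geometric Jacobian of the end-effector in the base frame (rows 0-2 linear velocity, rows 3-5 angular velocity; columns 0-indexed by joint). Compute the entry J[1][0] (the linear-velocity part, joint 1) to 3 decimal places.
axis z_0 = ẑ; lever o_n−o_0 = (3.0000,0.0000,2.0000)
cross product → J_v[:, 0] = (-0.0000,3.0000,0.0000)
J_ω[:, 0] = z_0
entry J[1][0] = 3.0000

3.000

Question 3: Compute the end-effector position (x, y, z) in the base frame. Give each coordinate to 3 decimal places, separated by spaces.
after link 1: o_1 = (0.0000, 0.0000, 1.0000)
after link 2: o_2 = (3.0000, 0.0000, 2.0000)

3.000 0.000 2.000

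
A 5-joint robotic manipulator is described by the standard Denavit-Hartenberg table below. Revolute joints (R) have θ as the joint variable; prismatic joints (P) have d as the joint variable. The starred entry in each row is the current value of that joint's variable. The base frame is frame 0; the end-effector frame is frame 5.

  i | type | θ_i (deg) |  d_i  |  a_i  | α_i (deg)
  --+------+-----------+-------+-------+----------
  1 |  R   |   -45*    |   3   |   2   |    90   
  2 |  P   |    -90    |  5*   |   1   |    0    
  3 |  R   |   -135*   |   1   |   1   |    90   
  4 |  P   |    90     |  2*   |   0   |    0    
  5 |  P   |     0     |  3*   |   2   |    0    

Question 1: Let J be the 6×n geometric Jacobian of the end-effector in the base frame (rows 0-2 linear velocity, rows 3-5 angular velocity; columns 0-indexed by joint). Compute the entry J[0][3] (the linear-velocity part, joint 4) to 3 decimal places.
0.500

prismatic axis z_3 = (0.5000,-0.5000,0.7071)
J_v[:, 3] = z_3; J_ω[:, 3] = (0,0,0)
entry J[0][3] = 0.5000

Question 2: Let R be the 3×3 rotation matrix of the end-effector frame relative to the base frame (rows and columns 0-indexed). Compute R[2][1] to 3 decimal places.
-0.707

End-effector y-axis (col 1 of R) = (0.5000,-0.5000,-0.7071)
R[2][1] = -0.7071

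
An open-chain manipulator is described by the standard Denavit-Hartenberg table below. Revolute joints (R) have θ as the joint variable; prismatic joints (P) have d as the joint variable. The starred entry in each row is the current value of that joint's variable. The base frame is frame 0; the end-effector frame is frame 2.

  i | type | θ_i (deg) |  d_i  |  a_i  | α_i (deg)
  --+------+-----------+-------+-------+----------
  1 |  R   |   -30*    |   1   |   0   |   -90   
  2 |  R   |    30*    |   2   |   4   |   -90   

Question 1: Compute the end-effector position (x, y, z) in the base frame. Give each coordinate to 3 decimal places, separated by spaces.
4.000 0.000 -1.000

after link 1: o_1 = (0.0000, 0.0000, 1.0000)
after link 2: o_2 = (4.0000, 0.0000, -1.0000)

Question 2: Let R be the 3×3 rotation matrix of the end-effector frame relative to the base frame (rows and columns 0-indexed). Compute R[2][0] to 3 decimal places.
-0.500

End-effector x-axis (col 0 of R) = (0.7500,-0.4330,-0.5000)
R[2][0] = -0.5000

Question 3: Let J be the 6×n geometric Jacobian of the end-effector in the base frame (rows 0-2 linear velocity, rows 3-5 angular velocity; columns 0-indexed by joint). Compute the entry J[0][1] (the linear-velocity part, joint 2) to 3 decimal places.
axis z_1 = (0.5000,0.8660,0.0000); lever o_n−o_1 = (4.0000,0.0000,-2.0000)
cross product → J_v[:, 1] = (-1.7321,1.0000,-3.4641)
J_ω[:, 1] = z_1
entry J[0][1] = -1.7321

-1.732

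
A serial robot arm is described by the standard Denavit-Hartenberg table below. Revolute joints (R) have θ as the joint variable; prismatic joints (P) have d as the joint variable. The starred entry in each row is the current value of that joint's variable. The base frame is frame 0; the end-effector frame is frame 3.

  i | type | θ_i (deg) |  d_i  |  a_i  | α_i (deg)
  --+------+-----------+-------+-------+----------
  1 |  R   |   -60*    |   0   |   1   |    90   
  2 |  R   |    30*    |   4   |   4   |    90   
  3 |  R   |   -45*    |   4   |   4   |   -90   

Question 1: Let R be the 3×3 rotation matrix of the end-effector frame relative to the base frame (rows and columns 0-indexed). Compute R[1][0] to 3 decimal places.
-0.177

End-effector x-axis (col 0 of R) = (0.9186,-0.1768,0.3536)
R[1][0] = -0.1768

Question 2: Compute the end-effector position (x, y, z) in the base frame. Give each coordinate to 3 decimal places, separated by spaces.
after link 1: o_1 = (0.5000, -0.8660, 0.0000)
after link 2: o_2 = (-1.2321, -5.8660, 2.0000)
after link 3: o_3 = (3.4422, -8.3052, -0.0499)

3.442 -8.305 -0.050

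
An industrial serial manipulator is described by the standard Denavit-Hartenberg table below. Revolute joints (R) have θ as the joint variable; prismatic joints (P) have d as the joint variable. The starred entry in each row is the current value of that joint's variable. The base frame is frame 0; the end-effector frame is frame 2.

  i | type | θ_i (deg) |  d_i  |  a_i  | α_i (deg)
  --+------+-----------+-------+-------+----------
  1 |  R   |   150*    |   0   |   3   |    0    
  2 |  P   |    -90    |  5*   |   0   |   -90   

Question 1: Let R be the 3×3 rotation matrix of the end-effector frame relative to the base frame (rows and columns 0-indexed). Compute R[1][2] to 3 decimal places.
0.500

End-effector z-axis (col 2 of R) = (-0.8660,0.5000,0.0000)
R[1][2] = 0.5000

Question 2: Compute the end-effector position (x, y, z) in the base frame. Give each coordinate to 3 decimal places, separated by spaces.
-2.598 1.500 5.000

after link 1: o_1 = (-2.5981, 1.5000, 0.0000)
after link 2: o_2 = (-2.5981, 1.5000, 5.0000)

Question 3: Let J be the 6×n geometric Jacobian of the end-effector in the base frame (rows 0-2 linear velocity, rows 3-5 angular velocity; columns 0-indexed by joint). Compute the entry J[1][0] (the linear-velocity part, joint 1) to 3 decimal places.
axis z_0 = ẑ; lever o_n−o_0 = (-2.5981,1.5000,5.0000)
cross product → J_v[:, 0] = (-1.5000,-2.5981,0.0000)
J_ω[:, 0] = z_0
entry J[1][0] = -2.5981

-2.598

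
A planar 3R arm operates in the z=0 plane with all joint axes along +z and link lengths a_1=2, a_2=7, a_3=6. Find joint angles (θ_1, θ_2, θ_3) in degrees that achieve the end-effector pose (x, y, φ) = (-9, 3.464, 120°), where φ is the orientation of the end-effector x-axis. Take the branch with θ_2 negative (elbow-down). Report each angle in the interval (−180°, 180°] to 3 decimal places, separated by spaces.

-60.000 -119.999 -60.001

wrist centre = target − a_3·(cos φ, sin φ) = (-6.0000, -1.7322)
cos θ_2 = (39.0004−2²−7²)/(2·2·7) = -0.5000; θ_2 = -119.9992° (elbow-down)
β = atan2(-1.7322,-6.0000) = -163.8970°; ψ = atan2(-6.0622,-1.4999) = -103.8970°
θ_1 = β − ψ = -60.0000°
θ_3 = φ − θ_1 − θ_2 = -60.0008° (wrapped to (-180°,180°])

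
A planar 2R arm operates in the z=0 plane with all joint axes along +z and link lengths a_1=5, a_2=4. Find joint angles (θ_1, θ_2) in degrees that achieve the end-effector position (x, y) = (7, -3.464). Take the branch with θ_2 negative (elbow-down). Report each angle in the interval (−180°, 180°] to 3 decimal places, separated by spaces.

cos θ_2 = (60.9993−5²−4²)/(2·5·4) = 0.5000; θ_2 = -60.0012° (elbow-down)
β = atan2(-3.4640,7.0000) = -26.3288°; ψ = atan2(-3.4641,6.9999) = -26.3300°
θ_1 = β − ψ = 0.0012°

0.001 -60.001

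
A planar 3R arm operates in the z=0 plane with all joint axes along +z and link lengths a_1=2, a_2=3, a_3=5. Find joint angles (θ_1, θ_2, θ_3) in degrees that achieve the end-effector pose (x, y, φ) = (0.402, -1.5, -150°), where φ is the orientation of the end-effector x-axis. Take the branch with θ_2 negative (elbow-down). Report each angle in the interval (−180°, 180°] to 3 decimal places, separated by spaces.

wrist centre = target − a_3·(cos φ, sin φ) = (4.7321, 1.0000)
cos θ_2 = (23.3930−2²−3²)/(2·2·3) = 0.8661; θ_2 = -29.9931° (elbow-down)
β = atan2(1.0000,4.7321) = 11.9323°; ψ = atan2(-1.4997,4.5983) = -18.0634°
θ_1 = β − ψ = 29.9956°
θ_3 = φ − θ_1 − θ_2 = -150.0025° (wrapped to (-180°,180°])

29.996 -29.993 -150.003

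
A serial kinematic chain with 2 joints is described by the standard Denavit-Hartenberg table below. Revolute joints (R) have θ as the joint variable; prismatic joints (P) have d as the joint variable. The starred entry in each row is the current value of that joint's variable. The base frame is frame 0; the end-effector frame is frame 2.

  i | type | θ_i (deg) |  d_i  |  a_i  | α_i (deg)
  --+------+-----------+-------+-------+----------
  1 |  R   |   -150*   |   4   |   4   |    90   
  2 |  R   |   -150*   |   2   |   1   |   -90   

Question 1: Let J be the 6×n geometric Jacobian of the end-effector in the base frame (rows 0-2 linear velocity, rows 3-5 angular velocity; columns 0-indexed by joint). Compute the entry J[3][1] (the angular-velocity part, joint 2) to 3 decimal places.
axis z_1 = (-0.5000,0.8660,0.0000); lever o_n−o_1 = (-0.2500,2.1651,-0.5000)
cross product → J_v[:, 1] = (-0.4330,-0.2500,-0.8660)
J_ω[:, 1] = z_1
entry J[3][1] = -0.5000

-0.500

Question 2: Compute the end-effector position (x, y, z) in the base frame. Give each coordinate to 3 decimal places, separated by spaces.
after link 1: o_1 = (-3.4641, -2.0000, 4.0000)
after link 2: o_2 = (-3.7141, 0.1651, 3.5000)

-3.714 0.165 3.500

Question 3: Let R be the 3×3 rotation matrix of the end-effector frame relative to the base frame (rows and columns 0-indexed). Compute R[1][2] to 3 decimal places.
-0.250

End-effector z-axis (col 2 of R) = (-0.4330,-0.2500,-0.8660)
R[1][2] = -0.2500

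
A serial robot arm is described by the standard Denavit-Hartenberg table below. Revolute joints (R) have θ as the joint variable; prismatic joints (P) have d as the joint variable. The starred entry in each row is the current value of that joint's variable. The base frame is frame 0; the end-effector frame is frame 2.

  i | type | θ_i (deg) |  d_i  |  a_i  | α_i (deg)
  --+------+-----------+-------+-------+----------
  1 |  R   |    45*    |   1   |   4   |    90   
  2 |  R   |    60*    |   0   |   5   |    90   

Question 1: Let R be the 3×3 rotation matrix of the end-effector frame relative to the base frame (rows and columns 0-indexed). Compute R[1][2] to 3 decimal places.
End-effector z-axis (col 2 of R) = (0.6124,0.6124,-0.5000)
R[1][2] = 0.6124

0.612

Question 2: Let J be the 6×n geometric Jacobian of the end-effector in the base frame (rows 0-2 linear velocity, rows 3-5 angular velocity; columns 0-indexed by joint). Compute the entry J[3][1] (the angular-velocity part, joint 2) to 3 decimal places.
0.707

axis z_1 = (0.7071,-0.7071,0.0000); lever o_n−o_1 = (1.7678,1.7678,4.3301)
cross product → J_v[:, 1] = (-3.0619,-3.0619,2.5000)
J_ω[:, 1] = z_1
entry J[3][1] = 0.7071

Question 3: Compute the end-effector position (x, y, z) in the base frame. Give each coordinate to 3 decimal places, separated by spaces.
4.596 4.596 5.330

after link 1: o_1 = (2.8284, 2.8284, 1.0000)
after link 2: o_2 = (4.5962, 4.5962, 5.3301)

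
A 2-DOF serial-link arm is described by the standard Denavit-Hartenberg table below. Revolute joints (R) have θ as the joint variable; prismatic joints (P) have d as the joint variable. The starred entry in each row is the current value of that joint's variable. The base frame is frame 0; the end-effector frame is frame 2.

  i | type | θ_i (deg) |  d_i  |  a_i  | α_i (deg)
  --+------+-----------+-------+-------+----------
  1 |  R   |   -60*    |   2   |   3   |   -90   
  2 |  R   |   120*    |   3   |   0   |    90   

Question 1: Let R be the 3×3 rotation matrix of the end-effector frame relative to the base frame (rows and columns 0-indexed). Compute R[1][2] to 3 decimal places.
-0.750

End-effector z-axis (col 2 of R) = (0.4330,-0.7500,-0.5000)
R[1][2] = -0.7500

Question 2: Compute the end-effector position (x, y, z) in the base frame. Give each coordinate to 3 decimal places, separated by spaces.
4.098 -1.098 2.000

after link 1: o_1 = (1.5000, -2.5981, 2.0000)
after link 2: o_2 = (4.0981, -1.0981, 2.0000)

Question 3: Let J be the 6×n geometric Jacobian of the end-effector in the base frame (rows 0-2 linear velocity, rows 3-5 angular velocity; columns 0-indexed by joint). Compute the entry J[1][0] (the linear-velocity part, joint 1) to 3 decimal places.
axis z_0 = ẑ; lever o_n−o_0 = (4.0981,-1.0981,2.0000)
cross product → J_v[:, 0] = (1.0981,4.0981,-0.0000)
J_ω[:, 0] = z_0
entry J[1][0] = 4.0981

4.098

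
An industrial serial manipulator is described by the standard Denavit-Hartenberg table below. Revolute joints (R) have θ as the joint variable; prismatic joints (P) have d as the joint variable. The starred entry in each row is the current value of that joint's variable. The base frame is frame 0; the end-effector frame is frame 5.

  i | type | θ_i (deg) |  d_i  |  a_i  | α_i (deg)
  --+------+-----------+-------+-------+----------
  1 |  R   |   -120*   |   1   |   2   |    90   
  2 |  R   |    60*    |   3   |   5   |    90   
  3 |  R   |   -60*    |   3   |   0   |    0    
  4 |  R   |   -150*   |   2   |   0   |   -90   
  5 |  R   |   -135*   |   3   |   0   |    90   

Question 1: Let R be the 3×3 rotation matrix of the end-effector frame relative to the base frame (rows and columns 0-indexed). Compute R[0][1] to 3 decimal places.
0.875

End-effector y-axis (col 1 of R) = (0.8750,-0.2165,-0.4330)
R[0][1] = 0.8750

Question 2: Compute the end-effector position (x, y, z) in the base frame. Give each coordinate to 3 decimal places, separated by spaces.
-4.388 -6.797 1.531

after link 1: o_1 = (-1.0000, -1.7321, 1.0000)
after link 2: o_2 = (-4.8481, -2.3971, 5.3301)
after link 3: o_3 = (-6.1471, -4.6471, 3.8301)
after link 4: o_4 = (-7.0131, -6.1471, 2.8301)
after link 5: o_5 = (-4.3881, -6.7966, 1.5311)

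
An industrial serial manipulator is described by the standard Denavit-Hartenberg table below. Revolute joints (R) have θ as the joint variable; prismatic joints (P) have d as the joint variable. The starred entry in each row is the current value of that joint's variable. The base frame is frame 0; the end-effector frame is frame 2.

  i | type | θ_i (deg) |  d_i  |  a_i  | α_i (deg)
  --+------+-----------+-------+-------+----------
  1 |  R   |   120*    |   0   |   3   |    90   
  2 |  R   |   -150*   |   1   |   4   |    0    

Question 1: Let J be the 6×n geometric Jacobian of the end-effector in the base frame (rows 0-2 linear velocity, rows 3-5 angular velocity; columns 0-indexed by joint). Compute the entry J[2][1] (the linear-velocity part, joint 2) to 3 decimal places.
axis z_1 = (0.8660,0.5000,0.0000); lever o_n−o_1 = (2.5981,-2.5000,-2.0000)
cross product → J_v[:, 1] = (-1.0000,1.7321,-3.4641)
J_ω[:, 1] = z_1
entry J[2][1] = -3.4641

-3.464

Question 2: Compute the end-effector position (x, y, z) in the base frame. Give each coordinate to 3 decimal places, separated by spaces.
after link 1: o_1 = (-1.5000, 2.5981, 0.0000)
after link 2: o_2 = (1.0981, 0.0981, -2.0000)

1.098 0.098 -2.000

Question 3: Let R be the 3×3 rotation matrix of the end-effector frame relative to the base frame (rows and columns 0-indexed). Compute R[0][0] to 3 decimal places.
0.433

End-effector x-axis (col 0 of R) = (0.4330,-0.7500,-0.5000)
R[0][0] = 0.4330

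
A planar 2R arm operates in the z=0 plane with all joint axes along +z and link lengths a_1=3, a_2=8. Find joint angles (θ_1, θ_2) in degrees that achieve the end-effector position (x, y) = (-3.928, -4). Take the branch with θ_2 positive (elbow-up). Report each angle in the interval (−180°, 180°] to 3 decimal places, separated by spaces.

91.034 150.004

cos θ_2 = (31.4292−3²−8²)/(2·3·8) = -0.8661; θ_2 = 150.0038° (elbow-up)
β = atan2(-4.0000,-3.9280) = -134.4797°; ψ = atan2(3.9995,-3.9285) = 134.4864°
θ_1 = β − ψ = -268.9661°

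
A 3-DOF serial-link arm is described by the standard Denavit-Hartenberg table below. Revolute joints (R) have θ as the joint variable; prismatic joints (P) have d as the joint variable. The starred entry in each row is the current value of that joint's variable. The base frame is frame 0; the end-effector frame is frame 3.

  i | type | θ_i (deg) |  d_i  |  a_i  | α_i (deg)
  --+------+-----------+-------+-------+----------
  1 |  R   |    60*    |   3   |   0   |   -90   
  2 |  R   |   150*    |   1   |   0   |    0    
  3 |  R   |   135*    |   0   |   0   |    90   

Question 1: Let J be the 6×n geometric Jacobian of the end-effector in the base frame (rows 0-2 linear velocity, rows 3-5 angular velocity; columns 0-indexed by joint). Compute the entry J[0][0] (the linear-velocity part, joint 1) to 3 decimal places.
-0.500

axis z_0 = ẑ; lever o_n−o_0 = (-0.8660,0.5000,3.0000)
cross product → J_v[:, 0] = (-0.5000,-0.8660,0.0000)
J_ω[:, 0] = z_0
entry J[0][0] = -0.5000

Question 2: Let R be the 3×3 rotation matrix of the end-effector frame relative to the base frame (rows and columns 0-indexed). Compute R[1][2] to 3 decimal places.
End-effector z-axis (col 2 of R) = (-0.4830,-0.8365,0.2588)
R[1][2] = -0.8365

-0.837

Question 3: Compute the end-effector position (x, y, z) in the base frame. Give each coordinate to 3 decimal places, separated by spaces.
-0.866 0.500 3.000

after link 1: o_1 = (0.0000, 0.0000, 3.0000)
after link 2: o_2 = (-0.8660, 0.5000, 3.0000)
after link 3: o_3 = (-0.8660, 0.5000, 3.0000)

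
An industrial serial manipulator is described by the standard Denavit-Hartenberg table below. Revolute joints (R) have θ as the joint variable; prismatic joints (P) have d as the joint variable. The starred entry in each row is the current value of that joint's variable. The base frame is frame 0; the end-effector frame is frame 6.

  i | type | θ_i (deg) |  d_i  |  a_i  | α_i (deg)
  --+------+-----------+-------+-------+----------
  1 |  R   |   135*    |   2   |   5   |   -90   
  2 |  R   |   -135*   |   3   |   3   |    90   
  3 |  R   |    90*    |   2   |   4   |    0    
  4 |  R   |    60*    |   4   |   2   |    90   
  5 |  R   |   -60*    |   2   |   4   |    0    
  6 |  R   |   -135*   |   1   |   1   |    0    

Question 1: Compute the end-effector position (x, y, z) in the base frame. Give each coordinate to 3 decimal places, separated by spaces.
after link 1: o_1 = (-3.5355, 3.5355, 2.0000)
after link 2: o_2 = (-4.1569, -0.0858, 4.1213)
after link 3: o_3 = (-5.9853, -3.9142, 2.7071)
after link 4: o_4 = (-5.5584, -5.7553, -1.3461)
after link 5: o_5 = (-9.5883, -5.5891, 0.5858)
after link 6: o_6 = (-9.0615, -6.6576, 1.3478)

-9.062 -6.658 1.348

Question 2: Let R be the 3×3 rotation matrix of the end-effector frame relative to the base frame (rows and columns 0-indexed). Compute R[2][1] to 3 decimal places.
0.842

End-effector y-axis (col 1 of R) = (-0.2794,0.4624,0.8415)
R[2][1] = 0.8415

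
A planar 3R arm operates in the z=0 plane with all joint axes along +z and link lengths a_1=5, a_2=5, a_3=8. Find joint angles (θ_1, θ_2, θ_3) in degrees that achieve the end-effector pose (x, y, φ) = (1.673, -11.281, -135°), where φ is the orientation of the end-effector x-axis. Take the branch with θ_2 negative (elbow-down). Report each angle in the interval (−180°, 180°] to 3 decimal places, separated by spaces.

-15.001 -44.996 -75.003

wrist centre = target − a_3·(cos φ, sin φ) = (7.3299, -5.6241)
cos θ_2 = (85.3578−5²−5²)/(2·5·5) = 0.7072; θ_2 = -44.9960° (elbow-down)
β = atan2(-5.6241,7.3299) = -37.4988°; ψ = atan2(-3.5353,8.5358) = -22.4980°
θ_1 = β − ψ = -15.0008°
θ_3 = φ − θ_1 − θ_2 = -75.0032° (wrapped to (-180°,180°])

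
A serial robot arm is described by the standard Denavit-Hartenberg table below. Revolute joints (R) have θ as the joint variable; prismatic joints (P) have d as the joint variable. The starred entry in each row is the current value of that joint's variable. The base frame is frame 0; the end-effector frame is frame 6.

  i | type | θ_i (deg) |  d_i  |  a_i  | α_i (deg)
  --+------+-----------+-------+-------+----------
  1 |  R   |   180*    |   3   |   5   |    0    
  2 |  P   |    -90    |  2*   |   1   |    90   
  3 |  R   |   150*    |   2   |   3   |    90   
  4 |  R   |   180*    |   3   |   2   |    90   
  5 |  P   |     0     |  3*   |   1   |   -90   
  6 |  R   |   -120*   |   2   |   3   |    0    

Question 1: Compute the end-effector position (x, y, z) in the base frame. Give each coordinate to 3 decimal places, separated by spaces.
2.598 2.201 10.080

after link 1: o_1 = (-5.0000, 0.0000, 3.0000)
after link 2: o_2 = (-5.0000, 1.0000, 5.0000)
after link 3: o_3 = (-3.0000, -1.5981, 6.5000)
after link 4: o_4 = (-3.0000, 1.6340, 8.0981)
after link 5: o_5 = (0.0000, 2.5000, 7.5981)
after link 6: o_6 = (2.5981, 2.2010, 10.0801)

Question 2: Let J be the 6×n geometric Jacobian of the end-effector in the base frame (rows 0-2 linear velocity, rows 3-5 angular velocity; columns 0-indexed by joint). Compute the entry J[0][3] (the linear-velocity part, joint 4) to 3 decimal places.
-1.500

axis z_3 = (0.0000,0.5000,0.8660); lever o_n−o_3 = (5.5981,3.7990,3.5801)
cross product → J_v[:, 3] = (-1.5000,4.8481,-2.7990)
J_ω[:, 3] = z_3
entry J[0][3] = -1.5000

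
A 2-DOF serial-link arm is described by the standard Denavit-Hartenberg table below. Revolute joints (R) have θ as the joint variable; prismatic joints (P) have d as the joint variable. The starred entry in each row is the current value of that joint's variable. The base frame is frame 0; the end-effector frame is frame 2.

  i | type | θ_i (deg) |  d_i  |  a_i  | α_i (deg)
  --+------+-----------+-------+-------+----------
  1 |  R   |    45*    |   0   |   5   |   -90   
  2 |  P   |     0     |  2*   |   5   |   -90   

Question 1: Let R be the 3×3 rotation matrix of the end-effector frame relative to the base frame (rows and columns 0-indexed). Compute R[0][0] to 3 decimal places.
End-effector x-axis (col 0 of R) = (0.7071,0.7071,0.0000)
R[0][0] = 0.7071

0.707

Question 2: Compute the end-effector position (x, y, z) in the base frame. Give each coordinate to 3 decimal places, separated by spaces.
5.657 8.485 0.000

after link 1: o_1 = (3.5355, 3.5355, 0.0000)
after link 2: o_2 = (5.6569, 8.4853, 0.0000)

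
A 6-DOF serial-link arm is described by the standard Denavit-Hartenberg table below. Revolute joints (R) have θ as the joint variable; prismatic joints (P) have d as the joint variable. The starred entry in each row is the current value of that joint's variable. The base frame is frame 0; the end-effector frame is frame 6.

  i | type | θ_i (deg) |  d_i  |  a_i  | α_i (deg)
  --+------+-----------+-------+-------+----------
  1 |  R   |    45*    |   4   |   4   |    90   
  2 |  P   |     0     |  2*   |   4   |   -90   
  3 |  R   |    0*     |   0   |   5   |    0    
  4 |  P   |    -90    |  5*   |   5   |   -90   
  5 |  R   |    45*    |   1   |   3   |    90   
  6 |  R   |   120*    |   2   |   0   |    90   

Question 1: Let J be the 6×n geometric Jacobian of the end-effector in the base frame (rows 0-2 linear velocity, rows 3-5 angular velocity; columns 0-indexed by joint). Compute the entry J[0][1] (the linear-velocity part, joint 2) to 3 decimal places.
prismatic axis z_1 = (0.7071,-0.7071,0.0000)
J_v[:, 1] = z_1; J_ω[:, 1] = (0,0,0)
entry J[0][1] = 0.7071

0.707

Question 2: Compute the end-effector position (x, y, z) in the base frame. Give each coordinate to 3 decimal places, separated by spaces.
17.349 2.450 8.293

after link 1: o_1 = (2.8284, 2.8284, 4.0000)
after link 2: o_2 = (7.0711, 4.2426, 4.0000)
after link 3: o_3 = (10.6066, 7.7782, 4.0000)
after link 4: o_4 = (14.1421, 4.2426, 9.0000)
after link 5: o_5 = (16.3492, 3.4497, 6.8787)
after link 6: o_6 = (17.3492, 2.4497, 8.2929)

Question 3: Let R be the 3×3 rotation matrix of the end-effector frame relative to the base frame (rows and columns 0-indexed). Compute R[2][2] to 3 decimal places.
-0.612

End-effector z-axis (col 2 of R) = (0.7866,-0.0795,-0.6124)
R[2][2] = -0.6124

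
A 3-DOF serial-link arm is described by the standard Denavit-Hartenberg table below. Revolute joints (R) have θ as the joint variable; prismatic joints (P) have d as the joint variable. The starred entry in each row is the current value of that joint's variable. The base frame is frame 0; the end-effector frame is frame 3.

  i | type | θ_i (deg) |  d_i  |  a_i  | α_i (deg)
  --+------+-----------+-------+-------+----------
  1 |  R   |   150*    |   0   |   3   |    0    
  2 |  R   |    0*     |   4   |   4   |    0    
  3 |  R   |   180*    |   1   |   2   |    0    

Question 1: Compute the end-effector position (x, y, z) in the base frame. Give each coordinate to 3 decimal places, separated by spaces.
-4.330 2.500 5.000

after link 1: o_1 = (-2.5981, 1.5000, 0.0000)
after link 2: o_2 = (-6.0622, 3.5000, 4.0000)
after link 3: o_3 = (-4.3301, 2.5000, 5.0000)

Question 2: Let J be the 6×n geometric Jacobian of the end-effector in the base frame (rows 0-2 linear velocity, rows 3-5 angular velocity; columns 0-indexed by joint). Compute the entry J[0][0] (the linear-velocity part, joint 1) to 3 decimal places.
axis z_0 = ẑ; lever o_n−o_0 = (-4.3301,2.5000,5.0000)
cross product → J_v[:, 0] = (-2.5000,-4.3301,0.0000)
J_ω[:, 0] = z_0
entry J[0][0] = -2.5000

-2.500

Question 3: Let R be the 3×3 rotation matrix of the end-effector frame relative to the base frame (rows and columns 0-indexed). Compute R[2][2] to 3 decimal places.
1.000

End-effector z-axis (col 2 of R) = (0.0000,0.0000,1.0000)
R[2][2] = 1.0000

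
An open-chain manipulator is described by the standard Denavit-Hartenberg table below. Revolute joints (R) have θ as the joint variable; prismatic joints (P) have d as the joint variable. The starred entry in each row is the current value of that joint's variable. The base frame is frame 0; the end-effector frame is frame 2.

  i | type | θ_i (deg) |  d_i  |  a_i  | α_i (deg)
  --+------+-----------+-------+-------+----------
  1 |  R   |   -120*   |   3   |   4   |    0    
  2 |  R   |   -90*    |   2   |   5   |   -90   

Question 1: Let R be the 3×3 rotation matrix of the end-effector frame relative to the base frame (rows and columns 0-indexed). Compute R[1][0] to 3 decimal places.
0.500

End-effector x-axis (col 0 of R) = (-0.8660,0.5000,0.0000)
R[1][0] = 0.5000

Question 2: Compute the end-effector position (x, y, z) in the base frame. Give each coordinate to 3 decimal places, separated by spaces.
after link 1: o_1 = (-2.0000, -3.4641, 3.0000)
after link 2: o_2 = (-6.3301, -0.9641, 5.0000)

-6.330 -0.964 5.000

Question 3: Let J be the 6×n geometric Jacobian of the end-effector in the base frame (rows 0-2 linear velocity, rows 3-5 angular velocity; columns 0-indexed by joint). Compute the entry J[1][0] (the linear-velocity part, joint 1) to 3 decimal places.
axis z_0 = ẑ; lever o_n−o_0 = (-6.3301,-0.9641,5.0000)
cross product → J_v[:, 0] = (0.9641,-6.3301,0.0000)
J_ω[:, 0] = z_0
entry J[1][0] = -6.3301

-6.330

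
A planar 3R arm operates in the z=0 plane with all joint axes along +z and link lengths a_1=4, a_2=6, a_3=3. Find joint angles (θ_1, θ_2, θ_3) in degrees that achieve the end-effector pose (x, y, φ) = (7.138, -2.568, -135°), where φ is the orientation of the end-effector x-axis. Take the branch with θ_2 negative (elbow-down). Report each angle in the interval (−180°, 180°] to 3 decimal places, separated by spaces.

wrist centre = target − a_3·(cos φ, sin φ) = (9.2593, -0.4467)
cos θ_2 = (85.9345−4²−6²)/(2·4·6) = 0.7070; θ_2 = -45.0111° (elbow-down)
β = atan2(-0.4467,9.2593) = -2.7619°; ψ = atan2(-4.2435,8.2418) = -27.2426°
θ_1 = β − ψ = 24.4807°
θ_3 = φ − θ_1 − θ_2 = -114.4696° (wrapped to (-180°,180°])

24.481 -45.011 -114.470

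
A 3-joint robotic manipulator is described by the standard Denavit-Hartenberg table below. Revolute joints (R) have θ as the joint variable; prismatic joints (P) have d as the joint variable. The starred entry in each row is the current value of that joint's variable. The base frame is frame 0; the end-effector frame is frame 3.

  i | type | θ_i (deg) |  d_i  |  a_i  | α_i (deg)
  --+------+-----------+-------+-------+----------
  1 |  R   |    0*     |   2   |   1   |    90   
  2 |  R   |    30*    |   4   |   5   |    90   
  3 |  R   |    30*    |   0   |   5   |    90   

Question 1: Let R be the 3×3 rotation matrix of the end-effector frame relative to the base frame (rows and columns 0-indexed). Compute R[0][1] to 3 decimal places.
End-effector y-axis (col 1 of R) = (0.5000,-0.0000,-0.8660)
R[0][1] = 0.5000

0.500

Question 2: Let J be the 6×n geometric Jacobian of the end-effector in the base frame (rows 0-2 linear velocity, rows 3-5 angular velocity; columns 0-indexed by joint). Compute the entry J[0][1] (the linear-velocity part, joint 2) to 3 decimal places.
-4.665

axis z_1 = (0.0000,-1.0000,0.0000); lever o_n−o_1 = (8.0801,-6.5000,4.6651)
cross product → J_v[:, 1] = (-4.6651,0.0000,8.0801)
J_ω[:, 1] = z_1
entry J[0][1] = -4.6651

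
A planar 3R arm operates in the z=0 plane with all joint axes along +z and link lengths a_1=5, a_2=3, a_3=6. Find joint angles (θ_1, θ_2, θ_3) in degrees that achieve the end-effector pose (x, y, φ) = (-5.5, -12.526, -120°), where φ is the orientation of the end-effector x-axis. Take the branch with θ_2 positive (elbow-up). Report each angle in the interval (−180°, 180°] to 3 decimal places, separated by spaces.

wrist centre = target − a_3·(cos φ, sin φ) = (-2.5000, -7.3298)
cos θ_2 = (59.9767−5²−3²)/(2·5·3) = 0.8659; θ_2 = 30.0156° (elbow-up)
β = atan2(-7.3298,-2.5000) = -108.8330°; ψ = atan2(1.5007,7.5977) = 11.1734°
θ_1 = β − ψ = -120.0064°
θ_3 = φ − θ_1 − θ_2 = -30.0092° (wrapped to (-180°,180°])

-120.006 30.016 -30.009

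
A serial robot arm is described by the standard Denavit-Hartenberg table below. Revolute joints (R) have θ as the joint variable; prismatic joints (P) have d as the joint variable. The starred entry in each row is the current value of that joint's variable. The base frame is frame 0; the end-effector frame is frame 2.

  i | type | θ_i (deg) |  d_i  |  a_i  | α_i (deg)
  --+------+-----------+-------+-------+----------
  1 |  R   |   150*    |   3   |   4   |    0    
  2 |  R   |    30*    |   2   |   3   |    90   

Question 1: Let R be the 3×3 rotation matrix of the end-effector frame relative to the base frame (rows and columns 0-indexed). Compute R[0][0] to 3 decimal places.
End-effector x-axis (col 0 of R) = (-1.0000,0.0000,0.0000)
R[0][0] = -1.0000

-1.000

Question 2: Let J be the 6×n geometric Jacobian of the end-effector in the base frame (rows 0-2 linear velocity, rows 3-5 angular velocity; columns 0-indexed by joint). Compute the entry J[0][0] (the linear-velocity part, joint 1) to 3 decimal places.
-2.000

axis z_0 = ẑ; lever o_n−o_0 = (-6.4641,2.0000,5.0000)
cross product → J_v[:, 0] = (-2.0000,-6.4641,0.0000)
J_ω[:, 0] = z_0
entry J[0][0] = -2.0000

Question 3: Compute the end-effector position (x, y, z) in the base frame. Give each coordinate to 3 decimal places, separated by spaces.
-6.464 2.000 5.000

after link 1: o_1 = (-3.4641, 2.0000, 3.0000)
after link 2: o_2 = (-6.4641, 2.0000, 5.0000)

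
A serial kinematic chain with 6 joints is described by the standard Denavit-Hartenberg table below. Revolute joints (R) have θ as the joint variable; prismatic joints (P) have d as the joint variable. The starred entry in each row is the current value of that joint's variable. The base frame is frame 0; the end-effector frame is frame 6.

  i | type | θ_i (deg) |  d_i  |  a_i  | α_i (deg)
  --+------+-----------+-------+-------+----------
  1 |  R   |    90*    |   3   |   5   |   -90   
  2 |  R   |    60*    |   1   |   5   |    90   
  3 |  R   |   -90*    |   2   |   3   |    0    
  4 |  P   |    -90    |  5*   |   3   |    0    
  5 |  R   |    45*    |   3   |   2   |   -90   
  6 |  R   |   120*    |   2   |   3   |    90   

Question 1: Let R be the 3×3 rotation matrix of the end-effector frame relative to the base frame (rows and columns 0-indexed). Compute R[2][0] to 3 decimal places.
End-effector x-axis (col 0 of R) = (-0.3536,-0.5732,-0.7392)
R[2][0] = -0.7392

-0.739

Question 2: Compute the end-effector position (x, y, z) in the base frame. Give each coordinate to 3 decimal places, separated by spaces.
3.768 12.941 4.050

after link 1: o_1 = (0.0000, 5.0000, 3.0000)
after link 2: o_2 = (-1.0000, 7.5000, -1.3301)
after link 3: o_3 = (2.0000, 9.2321, -0.3301)
after link 4: o_4 = (2.0000, 12.0622, 4.7679)
after link 5: o_5 = (3.4142, 13.9531, 7.4927)
after link 6: o_6 = (3.7678, 12.9406, 4.0504)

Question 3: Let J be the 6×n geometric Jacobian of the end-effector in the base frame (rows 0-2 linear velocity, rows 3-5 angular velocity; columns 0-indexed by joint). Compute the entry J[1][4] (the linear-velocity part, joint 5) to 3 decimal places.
axis z_4 = (0.0000,0.8660,0.5000); lever o_n−o_4 = (1.7678,0.8784,-0.7176)
cross product → J_v[:, 4] = (-1.0607,0.8839,-1.5309)
J_ω[:, 4] = z_4
entry J[1][4] = 0.8839

0.884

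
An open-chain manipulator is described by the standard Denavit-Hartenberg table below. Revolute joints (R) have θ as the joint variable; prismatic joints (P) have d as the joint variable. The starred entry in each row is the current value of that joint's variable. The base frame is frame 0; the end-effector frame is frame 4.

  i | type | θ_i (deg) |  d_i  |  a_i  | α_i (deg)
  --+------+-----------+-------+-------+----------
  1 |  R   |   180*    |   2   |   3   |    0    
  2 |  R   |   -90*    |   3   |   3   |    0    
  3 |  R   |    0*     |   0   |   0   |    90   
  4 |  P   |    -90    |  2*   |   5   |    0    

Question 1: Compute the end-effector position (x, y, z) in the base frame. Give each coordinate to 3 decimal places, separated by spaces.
after link 1: o_1 = (-3.0000, 0.0000, 2.0000)
after link 2: o_2 = (-3.0000, 3.0000, 5.0000)
after link 3: o_3 = (-3.0000, 3.0000, 5.0000)
after link 4: o_4 = (-1.0000, 3.0000, 0.0000)

-1.000 3.000 0.000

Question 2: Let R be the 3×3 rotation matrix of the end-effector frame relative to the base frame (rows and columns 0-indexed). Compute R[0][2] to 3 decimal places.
End-effector z-axis (col 2 of R) = (1.0000,-0.0000,0.0000)
R[0][2] = 1.0000

1.000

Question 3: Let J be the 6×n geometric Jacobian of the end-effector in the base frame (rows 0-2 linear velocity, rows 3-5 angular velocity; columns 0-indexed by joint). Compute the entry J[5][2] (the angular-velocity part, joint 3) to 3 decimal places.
axis z_2 = (0.0000,0.0000,1.0000); lever o_n−o_2 = (2.0000,0.0000,-5.0000)
cross product → J_v[:, 2] = (-0.0000,2.0000,0.0000)
J_ω[:, 2] = z_2
entry J[5][2] = 1.0000

1.000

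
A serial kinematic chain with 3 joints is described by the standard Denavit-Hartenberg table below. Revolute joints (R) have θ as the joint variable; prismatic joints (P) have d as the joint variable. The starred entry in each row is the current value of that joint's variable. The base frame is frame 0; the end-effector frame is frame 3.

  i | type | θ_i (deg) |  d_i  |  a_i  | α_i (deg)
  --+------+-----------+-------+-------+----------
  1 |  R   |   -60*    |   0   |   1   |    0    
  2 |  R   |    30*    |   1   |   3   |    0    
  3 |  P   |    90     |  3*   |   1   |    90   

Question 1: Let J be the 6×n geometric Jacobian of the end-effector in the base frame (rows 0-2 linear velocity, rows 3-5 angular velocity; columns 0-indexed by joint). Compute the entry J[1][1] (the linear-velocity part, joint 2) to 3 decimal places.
axis z_1 = (0.0000,0.0000,1.0000); lever o_n−o_1 = (3.0981,-0.6340,4.0000)
cross product → J_v[:, 1] = (0.6340,3.0981,-0.0000)
J_ω[:, 1] = z_1
entry J[1][1] = 3.0981

3.098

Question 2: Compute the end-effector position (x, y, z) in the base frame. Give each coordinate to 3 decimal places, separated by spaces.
after link 1: o_1 = (0.5000, -0.8660, 0.0000)
after link 2: o_2 = (3.0981, -2.3660, 1.0000)
after link 3: o_3 = (3.5981, -1.5000, 4.0000)

3.598 -1.500 4.000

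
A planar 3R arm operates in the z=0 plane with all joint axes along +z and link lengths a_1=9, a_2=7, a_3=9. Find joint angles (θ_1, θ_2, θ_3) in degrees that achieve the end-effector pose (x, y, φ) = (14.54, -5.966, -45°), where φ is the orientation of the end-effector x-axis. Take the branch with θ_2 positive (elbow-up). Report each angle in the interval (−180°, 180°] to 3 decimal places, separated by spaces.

-44.996 119.997 -120.001

wrist centre = target − a_3·(cos φ, sin φ) = (8.1760, 0.3980)
cos θ_2 = (67.0060−9²−7²)/(2·9·7) = -0.5000; θ_2 = 119.9969° (elbow-up)
β = atan2(0.3980,8.1760) = 2.7866°; ψ = atan2(6.0624,5.5003) = 47.7828°
θ_1 = β − ψ = -44.9962°
θ_3 = φ − θ_1 − θ_2 = -120.0006° (wrapped to (-180°,180°])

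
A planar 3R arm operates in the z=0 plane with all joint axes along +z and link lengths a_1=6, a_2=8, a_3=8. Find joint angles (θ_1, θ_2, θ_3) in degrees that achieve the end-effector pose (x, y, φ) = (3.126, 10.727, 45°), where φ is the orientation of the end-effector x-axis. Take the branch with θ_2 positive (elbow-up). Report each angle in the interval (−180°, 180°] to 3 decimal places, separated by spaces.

wrist centre = target − a_3·(cos φ, sin φ) = (-2.5309, 5.0701)
cos θ_2 = (32.1116−6²−8²)/(2·6·8) = -0.7072; θ_2 = 135.0052° (elbow-up)
β = atan2(5.0701,-2.5309) = 116.5269°; ψ = atan2(5.6563,0.3426) = 86.5335°
θ_1 = β − ψ = 29.9934°
θ_3 = φ − θ_1 − θ_2 = -119.9986° (wrapped to (-180°,180°])

29.993 135.005 -119.999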